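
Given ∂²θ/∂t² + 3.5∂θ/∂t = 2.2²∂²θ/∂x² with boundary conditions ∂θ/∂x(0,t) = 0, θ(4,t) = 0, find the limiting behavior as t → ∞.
θ → 0. Damping (γ=3.5) dissipates energy; oscillations decay exponentially.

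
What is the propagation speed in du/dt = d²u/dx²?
Infinite. The heat equation is parabolic, not hyperbolic, so disturbances propagate instantly.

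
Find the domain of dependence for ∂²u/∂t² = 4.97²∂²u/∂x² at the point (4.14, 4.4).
Domain of dependence: [-17.728, 26.008]. Signals travel at speed 4.97, so data within |x - 4.14| ≤ 4.97·4.4 = 21.868 can reach the point.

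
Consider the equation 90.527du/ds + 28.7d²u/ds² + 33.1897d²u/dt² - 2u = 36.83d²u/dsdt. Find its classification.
Rewriting in standard form: 28.7d²u/ds² - 36.83d²u/dsdt + 33.1897d²u/dt² + 90.527du/ds - 2u = 0. Elliptic. (A = 28.7, B = -36.83, C = 33.1897 gives B² - 4AC = -2453.72866.)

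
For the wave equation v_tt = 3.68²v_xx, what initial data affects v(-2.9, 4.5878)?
Domain of dependence: [-19.783104, 13.983104]. Signals travel at speed 3.68, so data within |x - -2.9| ≤ 3.68·4.5878 = 16.883104 can reach the point.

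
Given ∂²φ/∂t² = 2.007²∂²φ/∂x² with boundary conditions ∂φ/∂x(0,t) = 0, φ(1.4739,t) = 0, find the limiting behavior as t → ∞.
φ oscillates (no decay). Energy is conserved; the solution oscillates indefinitely as standing waves.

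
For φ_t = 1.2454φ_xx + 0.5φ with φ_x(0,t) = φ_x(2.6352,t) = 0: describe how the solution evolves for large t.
φ grows unboundedly. With Neumann BCs the constant mode has diffusion eigenvalue 0, so any r > 0 makes it grow like e^(0.5t); solution grows exponentially.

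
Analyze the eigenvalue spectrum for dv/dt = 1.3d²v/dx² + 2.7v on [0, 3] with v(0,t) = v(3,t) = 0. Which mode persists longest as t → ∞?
Eigenvalues: λₙ = 1.3n²π²/3² - 2.7.
First three modes:
  n=1: λ₁ = 1.3π²/3² - 2.7 ≈ -1.274
  n=2: λ₂ = 5.2π²/3² - 2.7 ≈ 3.002
  n=3: λ₃ = 11.7π²/3² - 2.7 ≈ 10.13
Since 1.3π²/3² ≈ 1.426 < 2.7, λ₁ < 0.
The n=1 mode grows fastest (−λₙ is largest for n=1) → dominates.
Asymptotic: v ~ c₁ sin(πx/3) e^{1.274t} (exponential growth at rate −λ₁ ≈ 1.274).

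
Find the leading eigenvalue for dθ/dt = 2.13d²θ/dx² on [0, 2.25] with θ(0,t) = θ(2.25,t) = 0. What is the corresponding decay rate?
Eigenvalues: λₙ = 2.13n²π²/2.25².
First three modes:
  n=1: λ₁ = 2.13π²/2.25² ≈ 4.153
  n=2: λ₂ = 8.52π²/2.25² ≈ 16.61 (4× faster decay)
  n=3: λ₃ = 19.17π²/2.25² ≈ 37.373 (9× faster decay)
As t → ∞, higher modes decay exponentially faster. The n=1 mode dominates: θ ~ c₁ sin(πx/2.25) e^{-λ₁t}.
Decay rate: λ₁ = 2.13π²/2.25² ≈ 4.153.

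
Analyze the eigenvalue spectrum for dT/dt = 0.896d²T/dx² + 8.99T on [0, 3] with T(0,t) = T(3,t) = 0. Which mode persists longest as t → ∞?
Eigenvalues: λₙ = 0.896n²π²/3² - 8.99.
First three modes:
  n=1: λ₁ = 0.896π²/3² - 8.99 ≈ -8.007
  n=2: λ₂ = 3.584π²/3² - 8.99 ≈ -5.06
  n=3: λ₃ = 8.064π²/3² - 8.99 ≈ -0.147
Since 0.896π²/3² ≈ 0.983 < 8.99, λ₁ < 0.
The n=1 mode grows fastest (−λₙ is largest for n=1) → dominates.
Asymptotic: T ~ c₁ sin(πx/3) e^{8.007t} (exponential growth at rate −λ₁ ≈ 8.007).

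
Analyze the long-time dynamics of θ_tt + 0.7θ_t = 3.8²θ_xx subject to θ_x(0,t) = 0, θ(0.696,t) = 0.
Long-time behavior: θ → 0. Damping (γ=0.7) dissipates energy; oscillations decay exponentially.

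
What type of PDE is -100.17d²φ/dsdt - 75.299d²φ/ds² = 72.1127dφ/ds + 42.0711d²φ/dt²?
Rewriting in standard form: -75.299d²φ/ds² - 100.17d²φ/dsdt - 42.0711d²φ/dt² - 72.1127dφ/ds = 0. With A = -75.299, B = -100.17, C = -42.0711, the discriminant is -2637.6181356. This is an elliptic PDE.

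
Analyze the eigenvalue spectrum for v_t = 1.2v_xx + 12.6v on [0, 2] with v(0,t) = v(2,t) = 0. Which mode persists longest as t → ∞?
Eigenvalues: λₙ = 1.2n²π²/2² - 12.6.
First three modes:
  n=1: λ₁ = 1.2π²/2² - 12.6 ≈ -9.639
  n=2: λ₂ = 4.8π²/2² - 12.6 ≈ -0.756
  n=3: λ₃ = 10.8π²/2² - 12.6 ≈ 14.048
Since 1.2π²/2² ≈ 2.961 < 12.6, λ₁ < 0.
The n=1 mode grows fastest (−λₙ is largest for n=1) → dominates.
Asymptotic: v ~ c₁ sin(πx/2) e^{9.639t} (exponential growth at rate −λ₁ ≈ 9.639).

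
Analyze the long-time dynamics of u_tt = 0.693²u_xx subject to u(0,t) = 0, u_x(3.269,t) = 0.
Long-time behavior: u oscillates (no decay). Energy is conserved; the solution oscillates indefinitely as standing waves.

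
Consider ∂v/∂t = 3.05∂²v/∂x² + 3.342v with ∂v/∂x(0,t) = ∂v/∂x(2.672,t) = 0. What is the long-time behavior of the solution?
As t → ∞, v grows unboundedly. With Neumann BCs the constant mode has diffusion eigenvalue 0, so any r > 0 makes it grow like e^(3.342t); solution grows exponentially.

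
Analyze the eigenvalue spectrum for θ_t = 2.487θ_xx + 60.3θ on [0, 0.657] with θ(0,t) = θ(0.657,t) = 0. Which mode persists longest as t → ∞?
Eigenvalues: λₙ = 2.487n²π²/0.657² - 60.3.
First three modes:
  n=1: λ₁ = 2.487π²/0.657² - 60.3 ≈ -3.435
  n=2: λ₂ = 9.948π²/0.657² - 60.3 ≈ 167.16
  n=3: λ₃ = 22.383π²/0.657² - 60.3 ≈ 451.485
Since 2.487π²/0.657² ≈ 56.865 < 60.3, λ₁ < 0.
The n=1 mode grows fastest (−λₙ is largest for n=1) → dominates.
Asymptotic: θ ~ c₁ sin(πx/0.657) e^{3.435t} (exponential growth at rate −λ₁ ≈ 3.435).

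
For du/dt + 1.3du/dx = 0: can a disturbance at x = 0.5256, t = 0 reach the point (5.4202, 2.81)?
No. Only data at x = 1.7672 affects (5.4202, 2.81). Advection has one-way propagation along characteristics.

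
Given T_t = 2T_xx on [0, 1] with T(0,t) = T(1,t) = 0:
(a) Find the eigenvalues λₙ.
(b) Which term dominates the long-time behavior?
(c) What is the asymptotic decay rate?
Eigenvalues: λₙ = 2n²π².
First three modes:
  n=1: λ₁ = 2π² ≈ 19.739
  n=2: λ₂ = 8π² ≈ 78.957 (4× faster decay)
  n=3: λ₃ = 18π² ≈ 177.653 (9× faster decay)
As t → ∞, higher modes decay exponentially faster. The n=1 mode dominates: T ~ c₁ sin(πx) e^{-λ₁t}.
Decay rate: λ₁ = 2π² ≈ 19.739.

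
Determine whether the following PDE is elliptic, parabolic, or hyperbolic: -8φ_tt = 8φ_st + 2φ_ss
Rewriting in standard form: -2φ_ss - 8φ_st - 8φ_tt = 0. Coefficients: A = -2, B = -8, C = -8. B² - 4AC = 0, which is zero, so the equation is parabolic.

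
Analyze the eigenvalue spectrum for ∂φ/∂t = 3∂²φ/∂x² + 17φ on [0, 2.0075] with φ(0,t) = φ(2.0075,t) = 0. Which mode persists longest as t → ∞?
Eigenvalues: λₙ = 3n²π²/2.0075² - 17.
First three modes:
  n=1: λ₁ = 3π²/2.0075² - 17 ≈ -9.653
  n=2: λ₂ = 12π²/2.0075² - 17 ≈ 12.388
  n=3: λ₃ = 27π²/2.0075² - 17 ≈ 49.123
Since 3π²/2.0075² ≈ 7.347 < 17, λ₁ < 0.
The n=1 mode grows fastest (−λₙ is largest for n=1) → dominates.
Asymptotic: φ ~ c₁ sin(πx/2.0075) e^{9.653t} (exponential growth at rate −λ₁ ≈ 9.653).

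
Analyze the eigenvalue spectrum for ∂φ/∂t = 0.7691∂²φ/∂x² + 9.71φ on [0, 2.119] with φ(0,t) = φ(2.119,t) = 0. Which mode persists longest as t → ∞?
Eigenvalues: λₙ = 0.7691n²π²/2.119² - 9.71.
First three modes:
  n=1: λ₁ = 0.7691π²/2.119² - 9.71 ≈ -8.019
  n=2: λ₂ = 3.0764π²/2.119² - 9.71 ≈ -2.948
  n=3: λ₃ = 6.9219π²/2.119² - 9.71 ≈ 5.505
Since 0.7691π²/2.119² ≈ 1.691 < 9.71, λ₁ < 0.
The n=1 mode grows fastest (−λₙ is largest for n=1) → dominates.
Asymptotic: φ ~ c₁ sin(πx/2.119) e^{8.019t} (exponential growth at rate −λ₁ ≈ 8.019).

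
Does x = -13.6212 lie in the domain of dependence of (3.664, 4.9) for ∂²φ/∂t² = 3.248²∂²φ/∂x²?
No. The domain of dependence is [-12.2512, 19.5792], and -13.6212 is outside this interval.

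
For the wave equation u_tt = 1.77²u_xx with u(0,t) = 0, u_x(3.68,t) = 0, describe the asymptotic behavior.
u oscillates (no decay). Energy is conserved; the solution oscillates indefinitely as standing waves.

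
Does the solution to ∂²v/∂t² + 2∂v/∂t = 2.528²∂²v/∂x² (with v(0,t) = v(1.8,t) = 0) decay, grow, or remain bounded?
v → 0. Damping (γ=2) dissipates energy; oscillations decay exponentially.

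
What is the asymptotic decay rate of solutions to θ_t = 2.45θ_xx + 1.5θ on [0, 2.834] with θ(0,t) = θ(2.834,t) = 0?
Eigenvalues: λₙ = 2.45n²π²/2.834² - 1.5.
First three modes:
  n=1: λ₁ = 2.45π²/2.834² - 1.5 ≈ 1.511
  n=2: λ₂ = 9.8π²/2.834² - 1.5 ≈ 10.543
  n=3: λ₃ = 22.05π²/2.834² - 1.5 ≈ 25.596
Since 2.45π²/2.834² ≈ 3.011 > 1.5, all λₙ > 0.
The n=1 mode decays slowest → dominates as t → ∞.
Asymptotic: θ ~ c₁ sin(πx/2.834) e^{-λ₁t} with decay rate λ₁ ≈ 1.511.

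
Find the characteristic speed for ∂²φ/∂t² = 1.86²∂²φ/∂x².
Speed = 1.86. Information travels along characteristics x = x₀ ± 1.86t.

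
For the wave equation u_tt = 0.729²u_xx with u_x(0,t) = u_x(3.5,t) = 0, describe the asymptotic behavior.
u oscillates about a mean that drifts linearly in t (generically unbounded; no decay). There is no damping, so the nonconstant modes persist as standing waves (energy conserved, no decay). But with Neumann conditions at both ends the constant mode has eigenvalue 0: the spatial mean M(t) of u satisfies M'' = 0, so M(t) = M(0) + M'(0)·t. Unless the initial velocity has zero mean (∫u_t(x,0)dx = 0), the solution grows linearly in t (unbounded, though not exponentially); if it does have zero mean, the solution stays bounded and simply oscillates.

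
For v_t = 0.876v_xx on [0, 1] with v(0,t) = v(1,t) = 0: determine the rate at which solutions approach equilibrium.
Eigenvalues: λₙ = 0.876n²π².
First three modes:
  n=1: λ₁ = 0.876π² ≈ 8.646
  n=2: λ₂ = 3.504π² ≈ 34.583 (4× faster decay)
  n=3: λ₃ = 7.884π² ≈ 77.812 (9× faster decay)
As t → ∞, higher modes decay exponentially faster. The n=1 mode dominates: v ~ c₁ sin(πx) e^{-λ₁t}.
Decay rate: λ₁ = 0.876π² ≈ 8.646.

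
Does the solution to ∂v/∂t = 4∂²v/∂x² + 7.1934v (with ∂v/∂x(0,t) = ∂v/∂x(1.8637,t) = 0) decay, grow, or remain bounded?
v grows unboundedly. With Neumann BCs the constant mode has diffusion eigenvalue 0, so any r > 0 makes it grow like e^(7.1934t); solution grows exponentially.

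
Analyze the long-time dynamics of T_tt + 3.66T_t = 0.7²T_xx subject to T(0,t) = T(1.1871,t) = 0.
Long-time behavior: T → 0. Damping (γ=3.66) dissipates energy; oscillations decay exponentially.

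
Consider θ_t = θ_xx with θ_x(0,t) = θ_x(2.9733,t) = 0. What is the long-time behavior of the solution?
As t → ∞, θ → constant (steady state). Heat is conserved (no flux at boundaries); solution approaches the spatial average.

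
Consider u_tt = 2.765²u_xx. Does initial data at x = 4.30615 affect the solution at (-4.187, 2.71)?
No. The domain of dependence is [-11.68015, 3.30615], and 4.30615 is outside this interval.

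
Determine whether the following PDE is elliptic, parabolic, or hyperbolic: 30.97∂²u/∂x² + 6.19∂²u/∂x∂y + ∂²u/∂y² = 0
Coefficients: A = 30.97, B = 6.19, C = 1. B² - 4AC = -85.5639, which is negative, so the equation is elliptic.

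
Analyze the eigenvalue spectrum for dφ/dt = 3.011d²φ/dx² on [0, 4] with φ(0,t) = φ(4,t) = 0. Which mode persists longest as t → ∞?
Eigenvalues: λₙ = 3.011n²π²/4².
First three modes:
  n=1: λ₁ = 3.011π²/4² ≈ 1.857
  n=2: λ₂ = 12.044π²/4² ≈ 7.429 (4× faster decay)
  n=3: λ₃ = 27.099π²/4² ≈ 16.716 (9× faster decay)
As t → ∞, higher modes decay exponentially faster. The n=1 mode dominates: φ ~ c₁ sin(πx/4) e^{-λ₁t}.
Decay rate: λ₁ = 3.011π²/4² ≈ 1.857.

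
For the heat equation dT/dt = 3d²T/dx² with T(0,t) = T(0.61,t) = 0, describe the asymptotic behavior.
T → 0. Heat diffuses out through both boundaries.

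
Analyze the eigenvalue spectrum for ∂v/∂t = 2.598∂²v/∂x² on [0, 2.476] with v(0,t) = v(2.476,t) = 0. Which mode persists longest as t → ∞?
Eigenvalues: λₙ = 2.598n²π²/2.476².
First three modes:
  n=1: λ₁ = 2.598π²/2.476² ≈ 4.183
  n=2: λ₂ = 10.392π²/2.476² ≈ 16.73 (4× faster decay)
  n=3: λ₃ = 23.382π²/2.476² ≈ 37.643 (9× faster decay)
As t → ∞, higher modes decay exponentially faster. The n=1 mode dominates: v ~ c₁ sin(πx/2.476) e^{-λ₁t}.
Decay rate: λ₁ = 2.598π²/2.476² ≈ 4.183.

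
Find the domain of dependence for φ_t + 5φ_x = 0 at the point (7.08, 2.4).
A single point: x = -4.92. The characteristic through (7.08, 2.4) is x - 5t = const, so x = 7.08 - 5·2.4 = -4.92.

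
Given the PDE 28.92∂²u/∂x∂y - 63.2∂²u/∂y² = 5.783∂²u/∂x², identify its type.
Rewriting in standard form: -5.783∂²u/∂x² + 28.92∂²u/∂x∂y - 63.2∂²u/∂y² = 0. The second-order coefficients are A = -5.783, B = 28.92, C = -63.2. Since B² - 4AC = -625.576 < 0, this is an elliptic PDE.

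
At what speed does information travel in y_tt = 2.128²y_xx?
Speed = 2.128. Information travels along characteristics x = x₀ ± 2.128t.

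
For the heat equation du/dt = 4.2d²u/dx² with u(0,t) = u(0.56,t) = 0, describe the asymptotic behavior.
u → 0. Heat diffuses out through both boundaries.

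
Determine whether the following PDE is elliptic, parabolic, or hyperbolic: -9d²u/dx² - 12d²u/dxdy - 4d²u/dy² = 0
Coefficients: A = -9, B = -12, C = -4. B² - 4AC = 0, which is zero, so the equation is parabolic.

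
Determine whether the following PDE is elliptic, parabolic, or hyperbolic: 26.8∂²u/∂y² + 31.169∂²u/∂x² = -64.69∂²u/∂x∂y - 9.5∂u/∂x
Rewriting in standard form: 31.169∂²u/∂x² + 64.69∂²u/∂x∂y + 26.8∂²u/∂y² + 9.5∂u/∂x = 0. Coefficients: A = 31.169, B = 64.69, C = 26.8. B² - 4AC = 843.4793, which is positive, so the equation is hyperbolic.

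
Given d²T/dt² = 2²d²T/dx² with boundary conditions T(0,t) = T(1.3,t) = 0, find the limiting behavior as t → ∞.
T oscillates (no decay). Energy is conserved; the solution oscillates indefinitely as standing waves.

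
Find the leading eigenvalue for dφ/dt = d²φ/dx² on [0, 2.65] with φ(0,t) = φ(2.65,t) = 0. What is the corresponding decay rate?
Eigenvalues: λₙ = n²π²/2.65².
First three modes:
  n=1: λ₁ = π²/2.65² ≈ 1.405
  n=2: λ₂ = 4π²/2.65² ≈ 5.622 (4× faster decay)
  n=3: λ₃ = 9π²/2.65² ≈ 12.649 (9× faster decay)
As t → ∞, higher modes decay exponentially faster. The n=1 mode dominates: φ ~ c₁ sin(πx/2.65) e^{-λ₁t}.
Decay rate: λ₁ = π²/2.65² ≈ 1.405.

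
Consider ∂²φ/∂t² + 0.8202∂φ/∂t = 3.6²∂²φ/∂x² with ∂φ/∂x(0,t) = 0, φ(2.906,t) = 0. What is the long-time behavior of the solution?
As t → ∞, φ → 0. Damping (γ=0.8202) dissipates energy; oscillations decay exponentially.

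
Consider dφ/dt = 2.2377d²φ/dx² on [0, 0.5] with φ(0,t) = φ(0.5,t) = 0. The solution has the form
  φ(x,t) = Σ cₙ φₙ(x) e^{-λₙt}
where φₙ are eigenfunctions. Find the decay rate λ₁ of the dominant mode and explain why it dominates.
Eigenvalues: λₙ = 2.2377n²π²/0.5².
First three modes:
  n=1: λ₁ = 2.2377π²/0.5² ≈ 88.341
  n=2: λ₂ = 8.9508π²/0.5² ≈ 353.363 (4× faster decay)
  n=3: λ₃ = 20.1393π²/0.5² ≈ 795.068 (9× faster decay)
As t → ∞, higher modes decay exponentially faster. The n=1 mode dominates: φ ~ c₁ sin(πx/0.5) e^{-λ₁t}.
Decay rate: λ₁ = 2.2377π²/0.5² ≈ 88.341.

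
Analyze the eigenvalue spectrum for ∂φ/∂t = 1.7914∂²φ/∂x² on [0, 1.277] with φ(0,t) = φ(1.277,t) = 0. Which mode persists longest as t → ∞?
Eigenvalues: λₙ = 1.7914n²π²/1.277².
First three modes:
  n=1: λ₁ = 1.7914π²/1.277² ≈ 10.842
  n=2: λ₂ = 7.1656π²/1.277² ≈ 43.368 (4× faster decay)
  n=3: λ₃ = 16.1226π²/1.277² ≈ 97.578 (9× faster decay)
As t → ∞, higher modes decay exponentially faster. The n=1 mode dominates: φ ~ c₁ sin(πx/1.277) e^{-λ₁t}.
Decay rate: λ₁ = 1.7914π²/1.277² ≈ 10.842.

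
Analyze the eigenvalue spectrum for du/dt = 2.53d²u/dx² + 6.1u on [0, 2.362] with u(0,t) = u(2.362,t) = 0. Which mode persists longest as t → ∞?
Eigenvalues: λₙ = 2.53n²π²/2.362² - 6.1.
First three modes:
  n=1: λ₁ = 2.53π²/2.362² - 6.1 ≈ -1.624
  n=2: λ₂ = 10.12π²/2.362² - 6.1 ≈ 11.803
  n=3: λ₃ = 22.77π²/2.362² - 6.1 ≈ 34.181
Since 2.53π²/2.362² ≈ 4.476 < 6.1, λ₁ < 0.
The n=1 mode grows fastest (−λₙ is largest for n=1) → dominates.
Asymptotic: u ~ c₁ sin(πx/2.362) e^{1.624t} (exponential growth at rate −λ₁ ≈ 1.624).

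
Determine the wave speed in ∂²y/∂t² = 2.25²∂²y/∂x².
Speed = 2.25. Information travels along characteristics x = x₀ ± 2.25t.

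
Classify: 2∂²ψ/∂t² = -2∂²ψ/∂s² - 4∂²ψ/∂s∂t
Rewriting in standard form: 2∂²ψ/∂s² + 4∂²ψ/∂s∂t + 2∂²ψ/∂t² = 0. Parabolic (discriminant = 0).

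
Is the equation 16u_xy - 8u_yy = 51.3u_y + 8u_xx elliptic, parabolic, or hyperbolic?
Rewriting in standard form: -8u_xx + 16u_xy - 8u_yy - 51.3u_y = 0. Computing B² - 4AC with A = -8, B = 16, C = -8: discriminant = 0 (zero). Answer: parabolic.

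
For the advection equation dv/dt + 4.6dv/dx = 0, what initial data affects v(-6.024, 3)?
A single point: x = -19.824. The characteristic through (-6.024, 3) is x - 4.6t = const, so x = -6.024 - 4.6·3 = -19.824.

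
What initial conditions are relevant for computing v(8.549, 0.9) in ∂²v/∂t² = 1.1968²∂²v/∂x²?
Domain of dependence: [7.47188, 9.62612]. Signals travel at speed 1.1968, so data within |x - 8.549| ≤ 1.1968·0.9 = 1.07712 can reach the point.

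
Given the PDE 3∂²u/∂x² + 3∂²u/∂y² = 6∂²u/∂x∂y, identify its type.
Rewriting in standard form: 3∂²u/∂x² - 6∂²u/∂x∂y + 3∂²u/∂y² = 0. The second-order coefficients are A = 3, B = -6, C = 3. Since B² - 4AC = 0 = 0, this is a parabolic PDE.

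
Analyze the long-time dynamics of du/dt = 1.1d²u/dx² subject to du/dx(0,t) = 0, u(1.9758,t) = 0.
Long-time behavior: u → 0. Heat escapes through the Dirichlet boundary.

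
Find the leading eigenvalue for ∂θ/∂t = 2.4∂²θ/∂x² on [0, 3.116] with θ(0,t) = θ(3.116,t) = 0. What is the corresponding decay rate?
Eigenvalues: λₙ = 2.4n²π²/3.116².
First three modes:
  n=1: λ₁ = 2.4π²/3.116² ≈ 2.44
  n=2: λ₂ = 9.6π²/3.116² ≈ 9.758 (4× faster decay)
  n=3: λ₃ = 21.6π²/3.116² ≈ 21.956 (9× faster decay)
As t → ∞, higher modes decay exponentially faster. The n=1 mode dominates: θ ~ c₁ sin(πx/3.116) e^{-λ₁t}.
Decay rate: λ₁ = 2.4π²/3.116² ≈ 2.44.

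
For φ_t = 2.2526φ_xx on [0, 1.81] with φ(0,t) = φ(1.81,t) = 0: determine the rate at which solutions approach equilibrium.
Eigenvalues: λₙ = 2.2526n²π²/1.81².
First three modes:
  n=1: λ₁ = 2.2526π²/1.81² ≈ 6.786
  n=2: λ₂ = 9.0104π²/1.81² ≈ 27.145 (4× faster decay)
  n=3: λ₃ = 20.2734π²/1.81² ≈ 61.076 (9× faster decay)
As t → ∞, higher modes decay exponentially faster. The n=1 mode dominates: φ ~ c₁ sin(πx/1.81) e^{-λ₁t}.
Decay rate: λ₁ = 2.2526π²/1.81² ≈ 6.786.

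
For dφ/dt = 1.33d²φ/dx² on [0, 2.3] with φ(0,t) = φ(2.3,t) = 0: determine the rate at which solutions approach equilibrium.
Eigenvalues: λₙ = 1.33n²π²/2.3².
First three modes:
  n=1: λ₁ = 1.33π²/2.3² ≈ 2.481
  n=2: λ₂ = 5.32π²/2.3² ≈ 9.926 (4× faster decay)
  n=3: λ₃ = 11.97π²/2.3² ≈ 22.333 (9× faster decay)
As t → ∞, higher modes decay exponentially faster. The n=1 mode dominates: φ ~ c₁ sin(πx/2.3) e^{-λ₁t}.
Decay rate: λ₁ = 1.33π²/2.3² ≈ 2.481.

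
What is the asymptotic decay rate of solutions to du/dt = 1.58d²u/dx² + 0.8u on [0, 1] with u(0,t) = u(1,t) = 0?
Eigenvalues: λₙ = 1.58n²π²/1² - 0.8.
First three modes:
  n=1: λ₁ = 1.58π² - 0.8 ≈ 14.794
  n=2: λ₂ = 6.32π² - 0.8 ≈ 61.576
  n=3: λ₃ = 14.22π² - 0.8 ≈ 139.546
Since 1.58π² ≈ 15.594 > 0.8, all λₙ > 0.
The n=1 mode decays slowest → dominates as t → ∞.
Asymptotic: u ~ c₁ sin(πx/1) e^{-λ₁t} with decay rate λ₁ ≈ 14.794.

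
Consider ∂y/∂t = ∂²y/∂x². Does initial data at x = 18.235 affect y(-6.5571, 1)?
Yes, for any finite x. The heat equation has infinite propagation speed, so all initial data affects all points at any t > 0.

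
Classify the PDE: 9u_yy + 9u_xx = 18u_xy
Rewriting in standard form: 9u_xx - 18u_xy + 9u_yy = 0. A = 9, B = -18, C = 9. Discriminant B² - 4AC = 0. Since 0 = 0, parabolic.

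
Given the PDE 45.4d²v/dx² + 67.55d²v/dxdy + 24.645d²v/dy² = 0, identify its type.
The second-order coefficients are A = 45.4, B = 67.55, C = 24.645. Since B² - 4AC = 87.4705 > 0, this is a hyperbolic PDE.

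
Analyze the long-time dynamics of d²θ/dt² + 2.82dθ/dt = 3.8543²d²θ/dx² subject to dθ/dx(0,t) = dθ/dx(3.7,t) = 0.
Long-time behavior: θ → constant (steady state). Damping (γ=2.82) dissipates the nonconstant modes; with Neumann BCs the spatial average obeys M''+γM'=0 and tends to a finite limit.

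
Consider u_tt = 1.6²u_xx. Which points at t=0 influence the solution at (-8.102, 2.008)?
Domain of dependence: [-11.3148, -4.8892]. Signals travel at speed 1.6, so data within |x - -8.102| ≤ 1.6·2.008 = 3.2128 can reach the point.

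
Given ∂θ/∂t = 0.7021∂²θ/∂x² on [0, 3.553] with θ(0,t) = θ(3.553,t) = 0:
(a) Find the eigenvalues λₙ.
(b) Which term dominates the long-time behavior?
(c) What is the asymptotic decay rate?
Eigenvalues: λₙ = 0.7021n²π²/3.553².
First three modes:
  n=1: λ₁ = 0.7021π²/3.553² ≈ 0.549
  n=2: λ₂ = 2.8084π²/3.553² ≈ 2.196 (4× faster decay)
  n=3: λ₃ = 6.3189π²/3.553² ≈ 4.94 (9× faster decay)
As t → ∞, higher modes decay exponentially faster. The n=1 mode dominates: θ ~ c₁ sin(πx/3.553) e^{-λ₁t}.
Decay rate: λ₁ = 0.7021π²/3.553² ≈ 0.549.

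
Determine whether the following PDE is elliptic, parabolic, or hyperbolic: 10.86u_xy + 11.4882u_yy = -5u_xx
Rewriting in standard form: 5u_xx + 10.86u_xy + 11.4882u_yy = 0. Coefficients: A = 5, B = 10.86, C = 11.4882. B² - 4AC = -111.8244, which is negative, so the equation is elliptic.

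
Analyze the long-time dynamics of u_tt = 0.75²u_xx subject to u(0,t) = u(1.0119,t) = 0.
Long-time behavior: u oscillates (no decay). Energy is conserved; the solution oscillates indefinitely as standing waves.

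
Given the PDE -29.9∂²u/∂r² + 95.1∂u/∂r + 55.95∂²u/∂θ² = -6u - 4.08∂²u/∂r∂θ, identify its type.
Rewriting in standard form: -29.9∂²u/∂r² + 4.08∂²u/∂r∂θ + 55.95∂²u/∂θ² + 95.1∂u/∂r + 6u = 0. The second-order coefficients are A = -29.9, B = 4.08, C = 55.95. Since B² - 4AC = 6708.2664 > 0, this is a hyperbolic PDE.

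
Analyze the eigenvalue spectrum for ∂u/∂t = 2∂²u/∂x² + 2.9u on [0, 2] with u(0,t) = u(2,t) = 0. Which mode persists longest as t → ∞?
Eigenvalues: λₙ = 2n²π²/2² - 2.9.
First three modes:
  n=1: λ₁ = 2π²/2² - 2.9 ≈ 2.035
  n=2: λ₂ = 8π²/2² - 2.9 ≈ 16.839
  n=3: λ₃ = 18π²/2² - 2.9 ≈ 41.513
Since 2π²/2² ≈ 4.935 > 2.9, all λₙ > 0.
The n=1 mode decays slowest → dominates as t → ∞.
Asymptotic: u ~ c₁ sin(πx/2) e^{-λ₁t} with decay rate λ₁ ≈ 2.035.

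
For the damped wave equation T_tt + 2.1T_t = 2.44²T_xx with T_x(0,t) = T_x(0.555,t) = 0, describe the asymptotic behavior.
T → constant (steady state). Damping (γ=2.1) dissipates the nonconstant modes; with Neumann BCs the spatial average obeys M''+γM'=0 and tends to a finite limit.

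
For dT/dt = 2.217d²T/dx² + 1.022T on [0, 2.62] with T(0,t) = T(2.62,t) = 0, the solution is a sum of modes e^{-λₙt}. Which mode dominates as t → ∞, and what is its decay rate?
Eigenvalues: λₙ = 2.217n²π²/2.62² - 1.022.
First three modes:
  n=1: λ₁ = 2.217π²/2.62² - 1.022 ≈ 2.166
  n=2: λ₂ = 8.868π²/2.62² - 1.022 ≈ 11.728
  n=3: λ₃ = 19.953π²/2.62² - 1.022 ≈ 27.666
Since 2.217π²/2.62² ≈ 3.188 > 1.022, all λₙ > 0.
The n=1 mode decays slowest → dominates as t → ∞.
Asymptotic: T ~ c₁ sin(πx/2.62) e^{-λ₁t} with decay rate λ₁ ≈ 2.166.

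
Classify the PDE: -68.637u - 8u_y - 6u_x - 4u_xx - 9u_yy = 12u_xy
Rewriting in standard form: -4u_xx - 12u_xy - 9u_yy - 6u_x - 8u_y - 68.637u = 0. A = -4, B = -12, C = -9. Discriminant B² - 4AC = 0. Since 0 = 0, parabolic.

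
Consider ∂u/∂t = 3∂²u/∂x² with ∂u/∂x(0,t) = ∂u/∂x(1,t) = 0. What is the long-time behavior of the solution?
As t → ∞, u → constant (steady state). Heat is conserved (no flux at boundaries); solution approaches the spatial average.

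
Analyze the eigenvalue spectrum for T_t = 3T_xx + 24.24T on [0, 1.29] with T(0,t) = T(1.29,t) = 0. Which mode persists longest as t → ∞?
Eigenvalues: λₙ = 3n²π²/1.29² - 24.24.
First three modes:
  n=1: λ₁ = 3π²/1.29² - 24.24 ≈ -6.447
  n=2: λ₂ = 12π²/1.29² - 24.24 ≈ 46.931
  n=3: λ₃ = 27π²/1.29² - 24.24 ≈ 135.894
Since 3π²/1.29² ≈ 17.793 < 24.24, λ₁ < 0.
The n=1 mode grows fastest (−λₙ is largest for n=1) → dominates.
Asymptotic: T ~ c₁ sin(πx/1.29) e^{6.447t} (exponential growth at rate −λ₁ ≈ 6.447).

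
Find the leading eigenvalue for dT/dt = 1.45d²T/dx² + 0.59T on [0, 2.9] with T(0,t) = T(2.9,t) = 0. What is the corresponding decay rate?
Eigenvalues: λₙ = 1.45n²π²/2.9² - 0.59.
First three modes:
  n=1: λ₁ = 1.45π²/2.9² - 0.59 ≈ 1.112
  n=2: λ₂ = 5.8π²/2.9² - 0.59 ≈ 6.217
  n=3: λ₃ = 13.05π²/2.9² - 0.59 ≈ 14.725
Since 1.45π²/2.9² ≈ 1.702 > 0.59, all λₙ > 0.
The n=1 mode decays slowest → dominates as t → ∞.
Asymptotic: T ~ c₁ sin(πx/2.9) e^{-λ₁t} with decay rate λ₁ ≈ 1.112.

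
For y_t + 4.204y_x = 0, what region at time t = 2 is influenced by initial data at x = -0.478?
At x = 7.93. The characteristic carries data from (-0.478, 0) to (7.93, 2).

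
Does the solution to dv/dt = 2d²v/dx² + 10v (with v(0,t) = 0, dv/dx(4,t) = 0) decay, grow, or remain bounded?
v grows unboundedly. Reaction dominates diffusion (r=10 > κπ²/(4L²)≈0.31); solution grows exponentially.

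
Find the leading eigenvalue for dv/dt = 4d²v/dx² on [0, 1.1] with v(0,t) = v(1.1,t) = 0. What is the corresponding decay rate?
Eigenvalues: λₙ = 4n²π²/1.1².
First three modes:
  n=1: λ₁ = 4π²/1.1² ≈ 32.627
  n=2: λ₂ = 16π²/1.1² ≈ 130.507 (4× faster decay)
  n=3: λ₃ = 36π²/1.1² ≈ 293.641 (9× faster decay)
As t → ∞, higher modes decay exponentially faster. The n=1 mode dominates: v ~ c₁ sin(πx/1.1) e^{-λ₁t}.
Decay rate: λ₁ = 4π²/1.1² ≈ 32.627.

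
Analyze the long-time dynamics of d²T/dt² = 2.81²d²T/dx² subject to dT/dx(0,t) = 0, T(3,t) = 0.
Long-time behavior: T oscillates (no decay). Energy is conserved; the solution oscillates indefinitely as standing waves.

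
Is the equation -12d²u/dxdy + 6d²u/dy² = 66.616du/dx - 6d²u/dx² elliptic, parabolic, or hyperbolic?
Rewriting in standard form: 6d²u/dx² - 12d²u/dxdy + 6d²u/dy² - 66.616du/dx = 0. Computing B² - 4AC with A = 6, B = -12, C = 6: discriminant = 0 (zero). Answer: parabolic.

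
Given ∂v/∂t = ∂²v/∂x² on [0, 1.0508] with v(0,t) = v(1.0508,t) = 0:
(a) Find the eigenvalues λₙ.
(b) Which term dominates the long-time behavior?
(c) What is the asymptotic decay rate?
Eigenvalues: λₙ = n²π²/1.0508².
First three modes:
  n=1: λ₁ = π²/1.0508² ≈ 8.938
  n=2: λ₂ = 4π²/1.0508² ≈ 35.754 (4× faster decay)
  n=3: λ₃ = 9π²/1.0508² ≈ 80.446 (9× faster decay)
As t → ∞, higher modes decay exponentially faster. The n=1 mode dominates: v ~ c₁ sin(πx/1.0508) e^{-λ₁t}.
Decay rate: λ₁ = π²/1.0508² ≈ 8.938.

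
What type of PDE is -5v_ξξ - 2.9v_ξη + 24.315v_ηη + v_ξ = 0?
With A = -5, B = -2.9, C = 24.315, the discriminant is 494.71. This is a hyperbolic PDE.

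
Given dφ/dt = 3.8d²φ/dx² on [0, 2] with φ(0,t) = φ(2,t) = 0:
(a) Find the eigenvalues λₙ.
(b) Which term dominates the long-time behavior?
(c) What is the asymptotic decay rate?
Eigenvalues: λₙ = 3.8n²π²/2².
First three modes:
  n=1: λ₁ = 3.8π²/2² ≈ 9.376
  n=2: λ₂ = 15.2π²/2² ≈ 37.504 (4× faster decay)
  n=3: λ₃ = 34.2π²/2² ≈ 84.385 (9× faster decay)
As t → ∞, higher modes decay exponentially faster. The n=1 mode dominates: φ ~ c₁ sin(πx/2) e^{-λ₁t}.
Decay rate: λ₁ = 3.8π²/2² ≈ 9.376.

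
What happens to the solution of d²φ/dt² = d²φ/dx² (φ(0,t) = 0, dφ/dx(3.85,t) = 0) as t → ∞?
φ oscillates (no decay). Energy is conserved; the solution oscillates indefinitely as standing waves.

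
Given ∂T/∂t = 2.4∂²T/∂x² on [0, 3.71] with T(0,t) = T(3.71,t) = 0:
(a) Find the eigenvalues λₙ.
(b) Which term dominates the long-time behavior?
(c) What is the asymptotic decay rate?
Eigenvalues: λₙ = 2.4n²π²/3.71².
First three modes:
  n=1: λ₁ = 2.4π²/3.71² ≈ 1.721
  n=2: λ₂ = 9.6π²/3.71² ≈ 6.884 (4× faster decay)
  n=3: λ₃ = 21.6π²/3.71² ≈ 15.488 (9× faster decay)
As t → ∞, higher modes decay exponentially faster. The n=1 mode dominates: T ~ c₁ sin(πx/3.71) e^{-λ₁t}.
Decay rate: λ₁ = 2.4π²/3.71² ≈ 1.721.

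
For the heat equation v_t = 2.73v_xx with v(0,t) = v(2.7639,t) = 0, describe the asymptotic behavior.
v → 0. Heat diffuses out through both boundaries.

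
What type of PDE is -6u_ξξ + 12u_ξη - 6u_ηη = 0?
With A = -6, B = 12, C = -6, the discriminant is 0. This is a parabolic PDE.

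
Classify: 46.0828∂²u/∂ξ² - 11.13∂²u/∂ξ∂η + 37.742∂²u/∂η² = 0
Elliptic (discriminant = -6833.1512504).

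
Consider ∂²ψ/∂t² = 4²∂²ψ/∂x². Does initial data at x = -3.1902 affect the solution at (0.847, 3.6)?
Yes. The domain of dependence is [-13.553, 15.247], and -3.1902 ∈ [-13.553, 15.247].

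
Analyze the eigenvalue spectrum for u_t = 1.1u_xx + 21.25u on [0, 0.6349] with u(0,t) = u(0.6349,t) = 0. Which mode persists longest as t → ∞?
Eigenvalues: λₙ = 1.1n²π²/0.6349² - 21.25.
First three modes:
  n=1: λ₁ = 1.1π²/0.6349² - 21.25 ≈ 5.683
  n=2: λ₂ = 4.4π²/0.6349² - 21.25 ≈ 86.481
  n=3: λ₃ = 9.9π²/0.6349² - 21.25 ≈ 221.145
Since 1.1π²/0.6349² ≈ 26.933 > 21.25, all λₙ > 0.
The n=1 mode decays slowest → dominates as t → ∞.
Asymptotic: u ~ c₁ sin(πx/0.6349) e^{-λ₁t} with decay rate λ₁ ≈ 5.683.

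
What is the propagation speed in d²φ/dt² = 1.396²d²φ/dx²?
Speed = 1.396. Information travels along characteristics x = x₀ ± 1.396t.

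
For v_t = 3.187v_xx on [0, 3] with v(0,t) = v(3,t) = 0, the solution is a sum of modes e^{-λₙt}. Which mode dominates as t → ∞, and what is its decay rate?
Eigenvalues: λₙ = 3.187n²π²/3².
First three modes:
  n=1: λ₁ = 3.187π²/3² ≈ 3.495
  n=2: λ₂ = 12.748π²/3² ≈ 13.98 (4× faster decay)
  n=3: λ₃ = 28.683π²/3² ≈ 31.454 (9× faster decay)
As t → ∞, higher modes decay exponentially faster. The n=1 mode dominates: v ~ c₁ sin(πx/3) e^{-λ₁t}.
Decay rate: λ₁ = 3.187π²/3² ≈ 3.495.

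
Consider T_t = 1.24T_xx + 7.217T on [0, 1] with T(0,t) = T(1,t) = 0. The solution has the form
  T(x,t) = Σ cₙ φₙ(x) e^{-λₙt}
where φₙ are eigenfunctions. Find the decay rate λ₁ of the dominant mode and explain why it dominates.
Eigenvalues: λₙ = 1.24n²π²/1² - 7.217.
First three modes:
  n=1: λ₁ = 1.24π² - 7.217 ≈ 5.021
  n=2: λ₂ = 4.96π² - 7.217 ≈ 41.736
  n=3: λ₃ = 11.16π² - 7.217 ≈ 102.928
Since 1.24π² ≈ 12.238 > 7.217, all λₙ > 0.
The n=1 mode decays slowest → dominates as t → ∞.
Asymptotic: T ~ c₁ sin(πx/1) e^{-λ₁t} with decay rate λ₁ ≈ 5.021.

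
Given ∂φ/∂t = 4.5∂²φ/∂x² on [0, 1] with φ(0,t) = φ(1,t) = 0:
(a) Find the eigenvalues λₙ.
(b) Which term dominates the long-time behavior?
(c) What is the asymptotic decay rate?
Eigenvalues: λₙ = 4.5n²π².
First three modes:
  n=1: λ₁ = 4.5π² ≈ 44.413
  n=2: λ₂ = 18π² ≈ 177.653 (4× faster decay)
  n=3: λ₃ = 40.5π² ≈ 399.719 (9× faster decay)
As t → ∞, higher modes decay exponentially faster. The n=1 mode dominates: φ ~ c₁ sin(πx) e^{-λ₁t}.
Decay rate: λ₁ = 4.5π² ≈ 44.413.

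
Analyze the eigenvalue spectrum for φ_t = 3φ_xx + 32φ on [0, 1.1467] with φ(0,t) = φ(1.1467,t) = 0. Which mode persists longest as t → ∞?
Eigenvalues: λₙ = 3n²π²/1.1467² - 32.
First three modes:
  n=1: λ₁ = 3π²/1.1467² - 32 ≈ -9.482
  n=2: λ₂ = 12π²/1.1467² - 32 ≈ 58.07
  n=3: λ₃ = 27π²/1.1467² - 32 ≈ 170.658
Since 3π²/1.1467² ≈ 22.518 < 32, λ₁ < 0.
The n=1 mode grows fastest (−λₙ is largest for n=1) → dominates.
Asymptotic: φ ~ c₁ sin(πx/1.1467) e^{9.482t} (exponential growth at rate −λ₁ ≈ 9.482).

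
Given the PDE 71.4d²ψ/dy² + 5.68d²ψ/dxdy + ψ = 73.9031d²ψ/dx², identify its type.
Rewriting in standard form: -73.9031d²ψ/dx² + 5.68d²ψ/dxdy + 71.4d²ψ/dy² + ψ = 0. The second-order coefficients are A = -73.9031, B = 5.68, C = 71.4. Since B² - 4AC = 21138.98776 > 0, this is a hyperbolic PDE.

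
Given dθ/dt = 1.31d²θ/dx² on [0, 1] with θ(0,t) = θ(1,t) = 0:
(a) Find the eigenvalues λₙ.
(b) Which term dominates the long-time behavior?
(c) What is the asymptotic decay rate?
Eigenvalues: λₙ = 1.31n²π².
First three modes:
  n=1: λ₁ = 1.31π² ≈ 12.929
  n=2: λ₂ = 5.24π² ≈ 51.717 (4× faster decay)
  n=3: λ₃ = 11.79π² ≈ 116.363 (9× faster decay)
As t → ∞, higher modes decay exponentially faster. The n=1 mode dominates: θ ~ c₁ sin(πx) e^{-λ₁t}.
Decay rate: λ₁ = 1.31π² ≈ 12.929.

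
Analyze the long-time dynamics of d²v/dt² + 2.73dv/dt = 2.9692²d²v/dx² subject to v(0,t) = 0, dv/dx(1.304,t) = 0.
Long-time behavior: v → 0. Damping (γ=2.73) dissipates energy; oscillations decay exponentially.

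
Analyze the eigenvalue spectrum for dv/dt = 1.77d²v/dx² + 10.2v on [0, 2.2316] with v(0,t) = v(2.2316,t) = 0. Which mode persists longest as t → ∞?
Eigenvalues: λₙ = 1.77n²π²/2.2316² - 10.2.
First three modes:
  n=1: λ₁ = 1.77π²/2.2316² - 10.2 ≈ -6.692
  n=2: λ₂ = 7.08π²/2.2316² - 10.2 ≈ 3.831
  n=3: λ₃ = 15.93π²/2.2316² - 10.2 ≈ 21.371
Since 1.77π²/2.2316² ≈ 3.508 < 10.2, λ₁ < 0.
The n=1 mode grows fastest (−λₙ is largest for n=1) → dominates.
Asymptotic: v ~ c₁ sin(πx/2.2316) e^{6.692t} (exponential growth at rate −λ₁ ≈ 6.692).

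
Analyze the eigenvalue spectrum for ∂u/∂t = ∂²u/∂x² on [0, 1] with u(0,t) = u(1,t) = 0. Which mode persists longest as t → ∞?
Eigenvalues: λₙ = n²π².
First three modes:
  n=1: λ₁ = π² ≈ 9.87
  n=2: λ₂ = 4π² ≈ 39.478 (4× faster decay)
  n=3: λ₃ = 9π² ≈ 88.826 (9× faster decay)
As t → ∞, higher modes decay exponentially faster. The n=1 mode dominates: u ~ c₁ sin(πx) e^{-λ₁t}.
Decay rate: λ₁ = π² ≈ 9.87.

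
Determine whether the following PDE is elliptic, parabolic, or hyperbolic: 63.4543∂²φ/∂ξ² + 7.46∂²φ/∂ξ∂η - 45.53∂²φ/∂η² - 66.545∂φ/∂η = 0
Coefficients: A = 63.4543, B = 7.46, C = -45.53. B² - 4AC = 11611.948716, which is positive, so the equation is hyperbolic.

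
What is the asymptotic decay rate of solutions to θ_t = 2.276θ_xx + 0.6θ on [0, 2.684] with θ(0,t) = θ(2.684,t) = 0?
Eigenvalues: λₙ = 2.276n²π²/2.684² - 0.6.
First three modes:
  n=1: λ₁ = 2.276π²/2.684² - 0.6 ≈ 2.518
  n=2: λ₂ = 9.104π²/2.684² - 0.6 ≈ 11.873
  n=3: λ₃ = 20.484π²/2.684² - 0.6 ≈ 27.464
Since 2.276π²/2.684² ≈ 3.118 > 0.6, all λₙ > 0.
The n=1 mode decays slowest → dominates as t → ∞.
Asymptotic: θ ~ c₁ sin(πx/2.684) e^{-λ₁t} with decay rate λ₁ ≈ 2.518.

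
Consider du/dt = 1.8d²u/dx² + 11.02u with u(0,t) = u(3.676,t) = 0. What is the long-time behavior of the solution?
As t → ∞, u grows unboundedly. Reaction dominates diffusion (r=11.02 > κπ²/L²≈1.31); solution grows exponentially.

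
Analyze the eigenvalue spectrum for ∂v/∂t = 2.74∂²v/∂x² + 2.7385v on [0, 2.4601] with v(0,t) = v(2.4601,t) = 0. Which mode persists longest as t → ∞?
Eigenvalues: λₙ = 2.74n²π²/2.4601² - 2.7385.
First three modes:
  n=1: λ₁ = 2.74π²/2.4601² - 2.7385 ≈ 1.73
  n=2: λ₂ = 10.96π²/2.4601² - 2.7385 ≈ 15.135
  n=3: λ₃ = 24.66π²/2.4601² - 2.7385 ≈ 37.476
Since 2.74π²/2.4601² ≈ 4.468 > 2.7385, all λₙ > 0.
The n=1 mode decays slowest → dominates as t → ∞.
Asymptotic: v ~ c₁ sin(πx/2.4601) e^{-λ₁t} with decay rate λ₁ ≈ 1.73.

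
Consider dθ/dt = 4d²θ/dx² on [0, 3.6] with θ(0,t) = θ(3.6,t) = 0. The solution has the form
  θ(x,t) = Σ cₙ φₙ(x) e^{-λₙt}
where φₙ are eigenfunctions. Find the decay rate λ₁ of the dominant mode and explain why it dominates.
Eigenvalues: λₙ = 4n²π²/3.6².
First three modes:
  n=1: λ₁ = 4π²/3.6² ≈ 3.046
  n=2: λ₂ = 16π²/3.6² ≈ 12.185 (4× faster decay)
  n=3: λ₃ = 36π²/3.6² ≈ 27.416 (9× faster decay)
As t → ∞, higher modes decay exponentially faster. The n=1 mode dominates: θ ~ c₁ sin(πx/3.6) e^{-λ₁t}.
Decay rate: λ₁ = 4π²/3.6² ≈ 3.046.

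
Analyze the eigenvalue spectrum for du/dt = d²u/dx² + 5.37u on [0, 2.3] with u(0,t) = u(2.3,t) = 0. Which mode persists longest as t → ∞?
Eigenvalues: λₙ = n²π²/2.3² - 5.37.
First three modes:
  n=1: λ₁ = π²/2.3² - 5.37 ≈ -3.504
  n=2: λ₂ = 4π²/2.3² - 5.37 ≈ 2.093
  n=3: λ₃ = 9π²/2.3² - 5.37 ≈ 11.421
Since π²/2.3² ≈ 1.866 < 5.37, λ₁ < 0.
The n=1 mode grows fastest (−λₙ is largest for n=1) → dominates.
Asymptotic: u ~ c₁ sin(πx/2.3) e^{3.504t} (exponential growth at rate −λ₁ ≈ 3.504).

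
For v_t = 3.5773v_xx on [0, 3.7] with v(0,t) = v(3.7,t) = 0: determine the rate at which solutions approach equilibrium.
Eigenvalues: λₙ = 3.5773n²π²/3.7².
First three modes:
  n=1: λ₁ = 3.5773π²/3.7² ≈ 2.579
  n=2: λ₂ = 14.3092π²/3.7² ≈ 10.316 (4× faster decay)
  n=3: λ₃ = 32.1957π²/3.7² ≈ 23.211 (9× faster decay)
As t → ∞, higher modes decay exponentially faster. The n=1 mode dominates: v ~ c₁ sin(πx/3.7) e^{-λ₁t}.
Decay rate: λ₁ = 3.5773π²/3.7² ≈ 2.579.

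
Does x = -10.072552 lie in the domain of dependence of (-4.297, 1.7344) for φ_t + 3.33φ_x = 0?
Yes. The characteristic through (-4.297, 1.7344) passes through x = -10.072552.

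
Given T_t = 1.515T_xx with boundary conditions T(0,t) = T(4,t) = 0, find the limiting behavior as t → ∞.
T → 0. Heat diffuses out through both boundaries.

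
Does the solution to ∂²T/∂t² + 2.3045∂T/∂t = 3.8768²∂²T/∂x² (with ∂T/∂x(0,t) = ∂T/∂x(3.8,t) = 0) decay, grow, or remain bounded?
T → constant (steady state). Damping (γ=2.3045) dissipates the nonconstant modes; with Neumann BCs the spatial average obeys M''+γM'=0 and tends to a finite limit.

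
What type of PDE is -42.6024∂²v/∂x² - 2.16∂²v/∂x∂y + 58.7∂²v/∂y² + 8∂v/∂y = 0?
With A = -42.6024, B = -2.16, C = 58.7, the discriminant is 10007.70912. This is a hyperbolic PDE.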